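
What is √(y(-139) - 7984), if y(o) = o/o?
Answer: 3*I*√887 ≈ 89.348*I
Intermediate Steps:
y(o) = 1
√(y(-139) - 7984) = √(1 - 7984) = √(-7983) = 3*I*√887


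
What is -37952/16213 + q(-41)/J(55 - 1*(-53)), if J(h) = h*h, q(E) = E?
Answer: -443336861/189108432 ≈ -2.3444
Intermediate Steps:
J(h) = h**2
-37952/16213 + q(-41)/J(55 - 1*(-53)) = -37952/16213 - 41/(55 - 1*(-53))**2 = -37952*1/16213 - 41/(55 + 53)**2 = -37952/16213 - 41/(108**2) = -37952/16213 - 41/11664 = -443336861/189108432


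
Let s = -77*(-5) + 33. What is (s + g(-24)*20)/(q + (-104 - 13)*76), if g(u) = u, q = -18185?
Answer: 62/27077 ≈ 0.0022898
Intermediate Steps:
s = 418 (s = 385 + 33 = 418)
(s + g(-24)*20)/(q + (-104 - 13)*76) = (418 - 24*20)/(-18185 + (-104 - 13)*76) = (418 - 480)/(-18185 - 117*76) = -62/(-18185 - 8892) = -62/(-27077) = -62*(-1/27077) = 62/27077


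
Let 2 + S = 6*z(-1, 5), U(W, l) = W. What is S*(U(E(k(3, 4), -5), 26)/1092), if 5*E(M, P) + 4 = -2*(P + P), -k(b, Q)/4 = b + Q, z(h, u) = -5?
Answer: -128/1365 ≈ -0.093773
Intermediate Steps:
k(b, Q) = -4*Q - 4*b (k(b, Q) = -4*(b + Q) = -4*(Q + b) = -4*Q - 4*b)
E(M, P) = -⅘ - 4*P/5 (E(M, P) = -⅘ + (-2*(P + P))/5 = -⅘ + (-4*P)/5 = -⅘ - 4*P/5)
S = -32 (S = -2 + 6*(-5) = -2 - 30 = -32)
S*(U(E(k(3, 4), -5), 26)/1092) = -32*(-⅘ - ⅘*(-5))/1092 = -32*(-⅘ + 4)/1092 = -512/(5*1092) = -32*4/1365 = -128/1365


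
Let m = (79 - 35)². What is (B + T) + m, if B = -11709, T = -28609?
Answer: -38382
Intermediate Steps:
m = 1936 (m = 44² = 1936)
(B + T) + m = (-11709 - 28609) + 1936 = -40318 + 1936 = -38382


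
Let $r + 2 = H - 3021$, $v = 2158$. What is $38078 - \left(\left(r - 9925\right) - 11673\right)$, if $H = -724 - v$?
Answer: $65581$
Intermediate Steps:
$H = -2882$ ($H = -724 - 2158 = -2882$)
$r = -5905$ ($r = -2 - 5903 = -5905$)
$38078 - \left(\left(r - 9925\right) - 11673\right) = 38078 - \left(\left(-5905 - 9925\right) - 11673\right) = 38078 - \left(-15830 - 11673\right) = 38078 - -27503 = 38078 + 27503 = 65581$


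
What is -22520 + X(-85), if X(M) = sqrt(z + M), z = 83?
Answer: -22520 + I*sqrt(2) ≈ -22520.0 + 1.4142*I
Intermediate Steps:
X(M) = sqrt(83 + M)
-22520 + X(-85) = -22520 + sqrt(83 - 85) = -22520 + sqrt(-2) = -22520 + I*sqrt(2)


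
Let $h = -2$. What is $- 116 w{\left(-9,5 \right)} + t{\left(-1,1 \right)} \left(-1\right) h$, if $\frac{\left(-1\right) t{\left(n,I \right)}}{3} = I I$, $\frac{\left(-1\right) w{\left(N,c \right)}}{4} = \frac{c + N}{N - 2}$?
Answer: $\frac{1790}{11} \approx 162.73$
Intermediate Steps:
$w{\left(N,c \right)} = - \frac{4 \left(N + c\right)}{-2 + N}$ ($w{\left(N,c \right)} = - 4 \frac{c + N}{N - 2} = - 4 \frac{N + c}{-2 + N} = - \frac{4 \left(N + c\right)}{-2 + N}$)
$t{\left(n,I \right)} = - 3 I^{2}$ ($t{\left(n,I \right)} = - 3 I I = - 3 I^{2}$)
$- 116 w{\left(-9,5 \right)} + t{\left(-1,1 \right)} \left(-1\right) h = - 116 \frac{4 \left(\left(-1\right) \left(-9\right) - 5\right)}{-2 - 9} + - 3 \cdot 1^{2} \left(-1\right) \left(-2\right) = - 116 \frac{4 \left(9 - 5\right)}{-11} + \left(-3\right) 1 \left(-1\right) \left(-2\right) = - 116 \cdot 4 \left(- \frac{1}{11}\right) 4 + \left(-3\right) \left(-1\right) \left(-2\right) = \left(-116\right) \left(- \frac{16}{11}\right) + 3 \left(-2\right) = \frac{1856}{11} - 6 = \frac{1790}{11}$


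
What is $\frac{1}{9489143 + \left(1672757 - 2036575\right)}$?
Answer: $\frac{1}{9125325} \approx 1.0959 \cdot 10^{-7}$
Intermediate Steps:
$\frac{1}{9489143 + \left(1672757 - 2036575\right)} = \frac{1}{9489143 - 363818} = \frac{1}{9125325}$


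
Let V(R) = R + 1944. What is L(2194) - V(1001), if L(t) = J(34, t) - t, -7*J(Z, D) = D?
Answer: -38167/7 ≈ -5452.4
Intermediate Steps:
J(Z, D) = -D/7
V(R) = 1944 + R
L(t) = -8*t/7 (L(t) = -t/7 - t = -8*t/7)
L(2194) - V(1001) = -8/7*2194 - (1944 + 1001) = -17552/7 - 1*2945 = -17552/7 - 2945 = -38167/7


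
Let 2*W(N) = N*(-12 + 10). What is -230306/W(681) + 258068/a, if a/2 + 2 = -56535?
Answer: 12932938168/38501697 ≈ 335.91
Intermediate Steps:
a = -113074 (a = -4 + 2*(-56535) = -4 - 113070 = -113074)
W(N) = -N (W(N) = (N*(-12 + 10))/2 = (N*(-2))/2 = (-2*N)/2 = -N)
-230306/W(681) + 258068/a = -230306/((-1*681)) + 258068/(-113074) = -230306/(-681) + 258068*(-1/113074) = -230306*(-1/681) - 129034/56537 = 230306/681 - 129034/56537 = 12932938168/38501697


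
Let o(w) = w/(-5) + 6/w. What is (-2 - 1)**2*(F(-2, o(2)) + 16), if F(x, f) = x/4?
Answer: 279/2 ≈ 139.50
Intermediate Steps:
o(w) = 6/w - w/5 (o(w) = w*(-1/5) + 6/w = -w/5 + 6/w = 6/w - w/5)
F(x, f) = x/4 (F(x, f) = x*(1/4) = x/4)
(-2 - 1)**2*(F(-2, o(2)) + 16) = (-2 - 1)**2*((1/4)*(-2) + 16) = (-3)**2*(-1/2 + 16) = 9*(31/2) = 279/2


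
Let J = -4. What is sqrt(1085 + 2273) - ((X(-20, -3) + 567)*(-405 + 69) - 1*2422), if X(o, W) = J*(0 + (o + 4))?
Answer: 214438 + sqrt(3358) ≈ 2.1450e+5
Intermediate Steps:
X(o, W) = -16 - 4*o (X(o, W) = -4*(0 + (o + 4)) = -4*(0 + (4 + o)) = -4*(4 + o) = -16 - 4*o)
sqrt(1085 + 2273) - ((X(-20, -3) + 567)*(-405 + 69) - 1*2422) = sqrt(1085 + 2273) - (((-16 - 4*(-20)) + 567)*(-405 + 69) - 1*2422) = sqrt(3358) - (((-16 + 80) + 567)*(-336) - 2422) = sqrt(3358) - ((64 + 567)*(-336) - 2422) = sqrt(3358) - (631*(-336) - 2422) = sqrt(3358) - (-212016 - 2422) = sqrt(3358) - 1*(-214438) = sqrt(3358) + 214438 = 214438 + sqrt(3358)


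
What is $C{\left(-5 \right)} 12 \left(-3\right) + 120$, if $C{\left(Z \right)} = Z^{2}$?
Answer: $-780$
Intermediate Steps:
$C{\left(-5 \right)} 12 \left(-3\right) + 120 = \left(-5\right)^{2} \cdot 12 \left(-3\right) + 120 = 25 \left(-36\right) + 120 = -900 + 120 = -780$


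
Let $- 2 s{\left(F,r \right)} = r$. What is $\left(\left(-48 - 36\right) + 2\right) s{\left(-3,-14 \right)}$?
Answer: $-574$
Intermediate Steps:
$s{\left(F,r \right)} = - \frac{r}{2}$
$\left(\left(-48 - 36\right) + 2\right) s{\left(-3,-14 \right)} = \left(\left(-48 - 36\right) + 2\right) \left(\left(- \frac{1}{2}\right) \left(-14\right)\right) = \left(-84 + 2\right) 7 = \left(-82\right) 7 = -574$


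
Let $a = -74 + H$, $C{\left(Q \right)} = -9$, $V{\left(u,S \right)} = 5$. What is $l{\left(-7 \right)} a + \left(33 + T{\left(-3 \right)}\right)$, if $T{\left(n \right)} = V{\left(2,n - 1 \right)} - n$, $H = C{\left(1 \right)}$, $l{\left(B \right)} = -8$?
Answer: $705$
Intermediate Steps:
$H = -9$
$a = -83$ ($a = -74 - 9 = -83$)
$T{\left(n \right)} = 5 - n$
$l{\left(-7 \right)} a + \left(33 + T{\left(-3 \right)}\right) = \left(-8\right) \left(-83\right) + \left(33 + \left(5 - -3\right)\right) = 664 + \left(33 + \left(5 + 3\right)\right) = 664 + \left(33 + 8\right) = 664 + 41 = 705$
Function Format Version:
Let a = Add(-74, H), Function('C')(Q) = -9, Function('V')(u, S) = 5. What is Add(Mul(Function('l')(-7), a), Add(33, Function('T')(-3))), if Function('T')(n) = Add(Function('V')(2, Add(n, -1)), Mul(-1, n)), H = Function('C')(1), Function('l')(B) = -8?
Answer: 705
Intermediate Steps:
H = -9
a = -83 (a = Add(-74, -9) = -83)
Function('T')(n) = Add(5, Mul(-1, n))
Add(Mul(Function('l')(-7), a), Add(33, Function('T')(-3))) = Add(Mul(-8, -83), Add(33, Add(5, Mul(-1, -3)))) = Add(664, Add(33, Add(5, 3))) = Add(664, Add(33, 8)) = Add(664, 41) = 705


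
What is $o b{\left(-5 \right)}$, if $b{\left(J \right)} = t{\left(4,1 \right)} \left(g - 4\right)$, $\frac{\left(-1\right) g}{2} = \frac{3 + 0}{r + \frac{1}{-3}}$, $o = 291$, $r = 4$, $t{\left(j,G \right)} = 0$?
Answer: $0$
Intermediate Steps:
$g = - \frac{18}{11}$ ($g = - 2 \frac{3 + 0}{4 + \frac{1}{-3}} = - 2 \frac{3}{4 - \frac{1}{3}} = - 2 \frac{3}{\frac{11}{3}} = - 2 \cdot 3 \cdot \frac{3}{11} = \left(-2\right) \frac{9}{11} = - \frac{18}{11} \approx -1.6364$)
$b{\left(J \right)} = 0$ ($b{\left(J \right)} = 0 \left(- \frac{18}{11} - 4\right) = 0 \left(- \frac{62}{11}\right) = 0$)
$o b{\left(-5 \right)} = 291 \cdot 0 = 0$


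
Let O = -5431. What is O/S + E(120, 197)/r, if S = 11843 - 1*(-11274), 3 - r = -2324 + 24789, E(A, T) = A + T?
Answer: -129319211/519254054 ≈ -0.24905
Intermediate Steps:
r = -22462 (r = 3 - (-2324 + 24789) = 3 - 1*22465 = 3 - 22465 = -22462)
S = 23117 (S = 11843 + 11274 = 23117)
O/S + E(120, 197)/r = -5431/23117 + (120 + 197)/(-22462) = -5431*1/23117 + 317*(-1/22462) = -5431/23117 - 317/22462 = -129319211/519254054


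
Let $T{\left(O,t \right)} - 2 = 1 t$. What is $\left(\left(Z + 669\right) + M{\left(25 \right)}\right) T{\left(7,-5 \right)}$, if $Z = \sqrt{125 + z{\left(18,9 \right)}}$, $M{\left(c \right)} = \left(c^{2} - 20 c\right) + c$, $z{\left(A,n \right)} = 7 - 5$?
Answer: $-2457 - 3 \sqrt{127} \approx -2490.8$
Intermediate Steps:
$z{\left(A,n \right)} = 2$
$T{\left(O,t \right)} = 2 + t$ ($T{\left(O,t \right)} = 2 + 1 t = 2 + t$)
$M{\left(c \right)} = c^{2} - 19 c$
$Z = \sqrt{127}$ ($Z = \sqrt{125 + 2} = \sqrt{127} \approx 11.269$)
$\left(\left(Z + 669\right) + M{\left(25 \right)}\right) T{\left(7,-5 \right)} = \left(\left(\sqrt{127} + 669\right) + 25 \left(-19 + 25\right)\right) \left(2 - 5\right) = \left(\left(669 + \sqrt{127}\right) + 25 \cdot 6\right) \left(-3\right) = \left(\left(669 + \sqrt{127}\right) + 150\right) \left(-3\right) = \left(819 + \sqrt{127}\right) \left(-3\right) = -2457 - 3 \sqrt{127}$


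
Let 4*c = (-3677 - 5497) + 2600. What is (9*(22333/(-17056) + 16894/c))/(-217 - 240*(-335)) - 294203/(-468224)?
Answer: 41243577297854767/65775307181439232 ≈ 0.62704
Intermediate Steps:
c = -3287/2 (c = ((-3677 - 5497) + 2600)/4 = (-9174 + 2600)/4 = (1/4)*(-6574) = -3287/2 ≈ -1643.5)
(9*(22333/(-17056) + 16894/c))/(-217 - 240*(-335)) - 294203/(-468224) = (9*(22333/(-17056) + 16894/(-3287/2)))/(-217 - 240*(-335)) - 294203/(-468224) = (9*(22333*(-1/17056) + 16894*(-2/3287)))/(-217 + 80400) - 294203*(-1/468224) = (9*(-22333/17056 - 33788/3287))/80183 + 294203/468224 = (9*(-649696699/56063072))*(1/80183) + 294203/468224 = -5847270291/56063072*1/80183 + 294203/468224 = -5847270291/4495305302176 + 294203/468224 = 41243577297854767/65775307181439232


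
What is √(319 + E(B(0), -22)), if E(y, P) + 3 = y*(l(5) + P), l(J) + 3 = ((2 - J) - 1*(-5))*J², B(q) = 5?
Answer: 21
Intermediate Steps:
l(J) = -3 + J²*(7 - J) (l(J) = -3 + ((2 - J) - 1*(-5))*J² = -3 + ((2 - J) + 5)*J² = -3 + (7 - J)*J² = -3 + J²*(7 - J))
E(y, P) = -3 + y*(47 + P) (E(y, P) = -3 + y*((-3 - 1*5³ + 7*5²) + P) = -3 + y*((-3 - 1*125 + 7*25) + P) = -3 + y*((-3 - 125 + 175) + P) = -3 + y*(47 + P))
√(319 + E(B(0), -22)) = √(319 + (-3 + 47*5 - 22*5)) = √(319 + (-3 + 235 - 110)) = √(319 + 122) = √441 = 21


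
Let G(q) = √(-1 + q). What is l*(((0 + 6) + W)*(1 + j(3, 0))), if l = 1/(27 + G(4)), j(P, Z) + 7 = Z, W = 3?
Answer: -243/121 + 9*√3/121 ≈ -1.8794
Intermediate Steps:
j(P, Z) = -7 + Z
l = 1/(27 + √3) (l = 1/(27 + √(-1 + 4)) = 1/(27 + √3) ≈ 0.034804)
l*(((0 + 6) + W)*(1 + j(3, 0))) = (9/242 - √3/726)*(((0 + 6) + 3)*(1 + (-7 + 0))) = (9/242 - √3/726)*((6 + 3)*(1 - 7)) = (9/242 - √3/726)*(9*(-6)) = (9/242 - √3/726)*(-54) = -243/121 + 9*√3/121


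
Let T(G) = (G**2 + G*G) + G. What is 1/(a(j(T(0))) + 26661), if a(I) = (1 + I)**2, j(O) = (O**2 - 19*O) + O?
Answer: 1/26662 ≈ 3.7507e-5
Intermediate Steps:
T(G) = G + 2*G**2 (T(G) = (G**2 + G**2) + G = 2*G**2 + G = G + 2*G**2)
j(O) = O**2 - 18*O
1/(a(j(T(0))) + 26661) = 1/((1 + (0*(1 + 2*0))*(-18 + 0*(1 + 2*0)))**2 + 26661) = 1/((1 + (0*(1 + 0))*(-18 + 0*(1 + 0)))**2 + 26661) = 1/((1 + (0*1)*(-18 + 0*1))**2 + 26661) = 1/((1 + 0*(-18 + 0))**2 + 26661) = 1/((1 + 0*(-18))**2 + 26661) = 1/((1 + 0)**2 + 26661) = 1/(1**2 + 26661) = 1/(1 + 26661) = 1/26662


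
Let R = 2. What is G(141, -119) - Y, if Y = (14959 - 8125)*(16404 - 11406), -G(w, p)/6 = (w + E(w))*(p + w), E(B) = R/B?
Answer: -1606222456/47 ≈ -3.4175e+7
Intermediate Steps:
E(B) = 2/B
G(w, p) = -6*(p + w)*(w + 2/w) (G(w, p) = -6*(w + 2/w)*(p + w) = -6*(p + w)*(w + 2/w))
Y = 34156332 (Y = 6834*4998 = 34156332)
G(141, -119) - Y = 6*(-2*(-119) + 141*(-2 - 1*141**2 - 1*(-119)*141))/141 - 1*34156332 = 6*(1/141)*(238 + 141*(-2 - 1*19881 + 16779)) - 34156332 = 6*(1/141)*(238 + 141*(-2 - 19881 + 16779)) - 34156332 = 6*(1/141)*(238 + 141*(-3104)) - 34156332 = 6*(1/141)*(238 - 437664) - 34156332 = 6*(1/141)*(-437426) - 34156332 = -874852/47 - 34156332 = -1606222456/47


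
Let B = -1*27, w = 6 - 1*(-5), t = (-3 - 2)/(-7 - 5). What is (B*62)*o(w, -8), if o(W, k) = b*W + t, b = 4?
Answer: -148707/2 ≈ -74354.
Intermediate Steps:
t = 5/12 (t = -5/(-12) = -5*(-1/12) = 5/12 ≈ 0.41667)
w = 11 (w = 6 + 5 = 11)
B = -27
o(W, k) = 5/12 + 4*W (o(W, k) = 4*W + 5/12 = 5/12 + 4*W)
(B*62)*o(w, -8) = (-27*62)*(5/12 + 4*11) = -1674*(5/12 + 44) = -1674*533/12 = -148707/2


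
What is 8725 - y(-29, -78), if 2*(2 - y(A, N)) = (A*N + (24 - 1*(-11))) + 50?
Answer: 19793/2 ≈ 9896.5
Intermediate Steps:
y(A, N) = -81/2 - A*N/2 (y(A, N) = 2 - ((A*N + (24 - 1*(-11))) + 50)/2 = 2 - ((A*N + (24 + 11)) + 50)/2 = 2 - ((A*N + 35) + 50)/2 = 2 - ((35 + A*N) + 50)/2 = 2 - (85 + A*N)/2 = 2 + (-85/2 - A*N/2) = -81/2 - A*N/2)
8725 - y(-29, -78) = 8725 - (-81/2 - ½*(-29)*(-78)) = 8725 - (-81/2 - 1131) = 8725 - 1*(-2343/2) = 8725 + 2343/2 = 19793/2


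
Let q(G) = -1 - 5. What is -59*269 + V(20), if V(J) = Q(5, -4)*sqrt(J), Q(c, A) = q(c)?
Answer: -15871 - 12*sqrt(5) ≈ -15898.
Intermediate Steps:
q(G) = -6
Q(c, A) = -6
V(J) = -6*sqrt(J)
-59*269 + V(20) = -59*269 - 12*sqrt(5) = -15871 - 12*sqrt(5)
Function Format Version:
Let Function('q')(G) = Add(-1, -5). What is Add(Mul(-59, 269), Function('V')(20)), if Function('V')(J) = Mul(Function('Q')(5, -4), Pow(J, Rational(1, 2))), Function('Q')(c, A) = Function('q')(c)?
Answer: Add(-15871, Mul(-12, Pow(5, Rational(1, 2)))) ≈ -15898.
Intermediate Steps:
Function('q')(G) = -6
Function('Q')(c, A) = -6
Function('V')(J) = Mul(-6, Pow(J, Rational(1, 2)))
Add(Mul(-59, 269), Function('V')(20)) = Add(Mul(-59, 269), Mul(-6, Pow(20, Rational(1, 2)))) = Add(-15871, Mul(-6, Mul(2, Pow(5, Rational(1, 2))))) = Add(-15871, Mul(-12, Pow(5, Rational(1, 2))))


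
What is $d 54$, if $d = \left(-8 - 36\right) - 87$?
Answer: $-7074$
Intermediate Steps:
$d = -131$ ($d = -44 - 87 = -131$)
$d 54 = \left(-131\right) 54 = -7074$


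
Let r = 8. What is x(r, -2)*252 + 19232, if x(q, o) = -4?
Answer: 18224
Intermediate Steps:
x(r, -2)*252 + 19232 = -4*252 + 19232 = -1008 + 19232 = 18224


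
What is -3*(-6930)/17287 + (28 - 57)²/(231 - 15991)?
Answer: 313112033/272443120 ≈ 1.1493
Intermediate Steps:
-3*(-6930)/17287 + (28 - 57)²/(231 - 15991) = 20790*(1/17287) + (-29)²/(-15760) = 20790/17287 + 841*(-1/15760) = 20790/17287 - 841/15760 = 313112033/272443120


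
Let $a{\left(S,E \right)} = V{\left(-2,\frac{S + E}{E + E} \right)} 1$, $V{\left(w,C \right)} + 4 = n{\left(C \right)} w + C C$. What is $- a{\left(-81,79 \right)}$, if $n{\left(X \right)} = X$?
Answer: $\frac{24805}{6241} \approx 3.9745$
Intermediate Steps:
$V{\left(w,C \right)} = -4 + C^{2} + C w$ ($V{\left(w,C \right)} = -4 + \left(C w + C C\right) = -4 + \left(C w + C^{2}\right) = -4 + \left(C^{2} + C w\right) = -4 + C^{2} + C w$)
$a{\left(S,E \right)} = -4 - \frac{E + S}{E} + \frac{\left(E + S\right)^{2}}{4 E^{2}}$ ($a{\left(S,E \right)} = \left(-4 + \left(\frac{S + E}{E + E}\right)^{2} + \frac{S + E}{E + E} \left(-2\right)\right) 1 = \left(-4 + \left(\frac{E + S}{2 E}\right)^{2} + \frac{E + S}{2 E} \left(-2\right)\right) 1 = \left(-4 + \frac{\left(E + S\right)^{2}}{4 E^{2}} - \frac{E + S}{E}\right) 1 = \left(-4 - \frac{E + S}{E} + \frac{\left(E + S\right)^{2}}{4 E^{2}}\right) 1 = -4 - \frac{E + S}{E} + \frac{\left(E + S\right)^{2}}{4 E^{2}}$)
$- a{\left(-81,79 \right)} = - (- \frac{19}{4} - - \frac{81}{2 \cdot 79} + \frac{\left(-81\right)^{2}}{4 \cdot 6241}) = - (- \frac{19}{4} - \left(- \frac{81}{2}\right) \frac{1}{79} + \frac{1}{4} \cdot \frac{1}{6241} \cdot 6561) = - (- \frac{19}{4} + \frac{81}{158} + \frac{6561}{24964}) = \left(-1\right) \left(- \frac{24805}{6241}\right) = \frac{24805}{6241}$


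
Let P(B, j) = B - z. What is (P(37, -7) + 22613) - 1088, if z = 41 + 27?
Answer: 21494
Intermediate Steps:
z = 68
P(B, j) = -68 + B (P(B, j) = B - 1*68 = B - 68 = -68 + B)
(P(37, -7) + 22613) - 1088 = ((-68 + 37) + 22613) - 1088 = (-31 + 22613) - 1088 = 22582 - 1088 = 21494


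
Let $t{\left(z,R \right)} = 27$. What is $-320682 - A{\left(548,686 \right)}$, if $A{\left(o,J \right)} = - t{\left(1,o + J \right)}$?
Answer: $-320655$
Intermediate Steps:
$A{\left(o,J \right)} = -27$ ($A{\left(o,J \right)} = \left(-1\right) 27 = -27$)
$-320682 - A{\left(548,686 \right)} = -320682 - -27 = -320682 + 27 = -320655$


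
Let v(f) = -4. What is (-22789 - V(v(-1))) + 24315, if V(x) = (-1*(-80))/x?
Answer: 1546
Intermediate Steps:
V(x) = 80/x
(-22789 - V(v(-1))) + 24315 = (-22789 - 80/(-4)) + 24315 = (-22789 - 80*(-1)/4) + 24315 = (-22789 - 1*(-20)) + 24315 = (-22789 + 20) + 24315 = -22769 + 24315 = 1546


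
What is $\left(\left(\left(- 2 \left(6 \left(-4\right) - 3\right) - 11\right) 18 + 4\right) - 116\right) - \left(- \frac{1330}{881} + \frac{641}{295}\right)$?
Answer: $\frac{171878119}{259895} \approx 661.34$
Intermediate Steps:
$\left(\left(\left(- 2 \left(6 \left(-4\right) - 3\right) - 11\right) 18 + 4\right) - 116\right) - \left(- \frac{1330}{881} + \frac{641}{295}\right) = \left(\left(\left(- 2 \left(-24 - 3\right) - 11\right) 18 + 4\right) - 116\right) - \frac{172371}{259895} = \left(\left(\left(\left(-2\right) \left(-27\right) - 11\right) 18 + 4\right) - 116\right) + \left(- \frac{641}{295} + \frac{1330}{881}\right) = \left(\left(\left(54 - 11\right) 18 + 4\right) - 116\right) - \frac{172371}{259895} = \left(\left(43 \cdot 18 + 4\right) - 116\right) - \frac{172371}{259895} = \left(\left(774 + 4\right) - 116\right) - \frac{172371}{259895} = \left(778 - 116\right) - \frac{172371}{259895} = 662 - \frac{172371}{259895} = \frac{171878119}{259895}$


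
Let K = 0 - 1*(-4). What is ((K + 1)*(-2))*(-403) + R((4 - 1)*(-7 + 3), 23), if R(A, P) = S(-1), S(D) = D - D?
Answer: 4030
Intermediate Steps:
S(D) = 0
R(A, P) = 0
K = 4 (K = 0 + 4 = 4)
((K + 1)*(-2))*(-403) + R((4 - 1)*(-7 + 3), 23) = ((4 + 1)*(-2))*(-403) + 0 = (5*(-2))*(-403) + 0 = -10*(-403) + 0 = 4030 + 0 = 4030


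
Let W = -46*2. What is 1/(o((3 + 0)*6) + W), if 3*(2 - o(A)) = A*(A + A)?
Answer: -1/306 ≈ -0.0032680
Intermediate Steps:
o(A) = 2 - 2*A**2/3 (o(A) = 2 - A*(A + A)/3 = 2 - A*2*A/3 = 2 - 2*A**2/3)
W = -92
1/(o((3 + 0)*6) + W) = 1/((2 - 2*36*(3 + 0)**2/3) - 92) = 1/((2 - 2*(3*6)**2/3) - 92) = 1/((2 - 2/3*18**2) - 92) = 1/((2 - 2/3*324) - 92) = 1/((2 - 216) - 92) = 1/(-214 - 92) = 1/(-306) = -1/306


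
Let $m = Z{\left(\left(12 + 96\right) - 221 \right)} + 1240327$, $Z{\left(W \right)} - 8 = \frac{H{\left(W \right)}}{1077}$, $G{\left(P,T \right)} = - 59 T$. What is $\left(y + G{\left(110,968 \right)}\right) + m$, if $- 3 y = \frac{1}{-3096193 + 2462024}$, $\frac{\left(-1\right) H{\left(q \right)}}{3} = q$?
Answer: $\frac{808141539365549}{683000013} \approx 1.1832 \cdot 10^{6}$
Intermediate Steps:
$H{\left(q \right)} = - 3 q$
$y = \frac{1}{1902507}$ ($y = - \frac{1}{3 \left(-3096193 + 2462024\right)} = - \frac{1}{3 \left(-634169\right)} = \left(- \frac{1}{3}\right) \left(- \frac{1}{634169}\right) = \frac{1}{1902507} \approx 5.2562 \cdot 10^{-7}$)
$Z{\left(W \right)} = 8 - \frac{W}{359}$ ($Z{\left(W \right)} = 8 + \frac{\left(-3\right) W}{1077} = 8 + - 3 W \frac{1}{1077} = 8 - \frac{W}{359}$)
$m = \frac{445280378}{359}$ ($m = \left(8 - \frac{\left(12 + 96\right) - 221}{359}\right) + 1240327 = \left(8 - \frac{108 - 221}{359}\right) + 1240327 = \left(8 - - \frac{113}{359}\right) + 1240327 = \left(8 + \frac{113}{359}\right) + 1240327 = \frac{2985}{359} + 1240327 = \frac{445280378}{359} \approx 1.2403 \cdot 10^{6}$)
$\left(y + G{\left(110,968 \right)}\right) + m = \left(\frac{1}{1902507} - 57112\right) + \frac{445280378}{359} = - \frac{108655979783}{1902507} + \frac{445280378}{359} = \frac{808141539365549}{683000013}$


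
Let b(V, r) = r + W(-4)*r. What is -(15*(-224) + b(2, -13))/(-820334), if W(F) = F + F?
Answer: -3269/820334 ≈ -0.0039850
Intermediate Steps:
W(F) = 2*F
b(V, r) = -7*r (b(V, r) = r + (2*(-4))*r = r - 8*r = -7*r)
-(15*(-224) + b(2, -13))/(-820334) = -(15*(-224) - 7*(-13))/(-820334) = -(-3360 + 91)*(-1)/820334 = -(-3269)*(-1)/820334 = -1*3269/820334 = -3269/820334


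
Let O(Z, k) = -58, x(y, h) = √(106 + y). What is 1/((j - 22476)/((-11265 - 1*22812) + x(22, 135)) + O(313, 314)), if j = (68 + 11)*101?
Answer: -66858010189/3849321926369 - 115976*√2/3849321926369 ≈ -0.017369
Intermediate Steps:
j = 7979 (j = 79*101 = 7979)
1/((j - 22476)/((-11265 - 1*22812) + x(22, 135)) + O(313, 314)) = 1/((7979 - 22476)/((-11265 - 1*22812) + √(106 + 22)) - 58) = 1/(-14497/((-11265 - 22812) + √128) - 58) = 1/(-14497/(-34077 + 8*√2) - 58) = 1/(-58 - 14497/(-34077 + 8*√2))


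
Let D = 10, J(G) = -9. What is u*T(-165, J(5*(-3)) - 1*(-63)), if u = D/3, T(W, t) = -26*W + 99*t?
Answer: 32120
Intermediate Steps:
u = 10/3 ≈ 3.3333
u*T(-165, J(5*(-3)) - 1*(-63)) = 10*(-26*(-165) + 99*(-9 - 1*(-63)))/3 = 10*(4290 + 99*(-9 + 63))/3 = 10*(4290 + 99*54)/3 = 10*(4290 + 5346)/3 = (10/3)*9636 = 32120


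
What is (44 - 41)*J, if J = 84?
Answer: 252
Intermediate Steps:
(44 - 41)*J = (44 - 41)*84 = 3*84 = 252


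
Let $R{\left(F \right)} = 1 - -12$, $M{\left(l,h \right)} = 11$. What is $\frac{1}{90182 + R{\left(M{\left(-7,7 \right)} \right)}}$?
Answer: $\frac{1}{90195} \approx 1.1087 \cdot 10^{-5}$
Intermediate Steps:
$R{\left(F \right)} = 13$ ($R{\left(F \right)} = 1 + 12 = 13$)
$\frac{1}{90182 + R{\left(M{\left(-7,7 \right)} \right)}} = \frac{1}{90182 + 13} = \frac{1}{90195}$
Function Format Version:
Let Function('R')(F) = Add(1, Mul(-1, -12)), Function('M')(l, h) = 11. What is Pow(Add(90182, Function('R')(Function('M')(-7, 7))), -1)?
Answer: Rational(1, 90195) ≈ 1.1087e-5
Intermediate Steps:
Function('R')(F) = 13 (Function('R')(F) = Add(1, 12) = 13)
Pow(Add(90182, Function('R')(Function('M')(-7, 7))), -1) = Pow(Add(90182, 13), -1) = Pow(90195, -1) = Rational(1, 90195)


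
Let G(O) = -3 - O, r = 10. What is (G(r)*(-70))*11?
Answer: 10010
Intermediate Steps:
(G(r)*(-70))*11 = ((-3 - 1*10)*(-70))*11 = ((-3 - 10)*(-70))*11 = -13*(-70)*11 = 910*11 = 10010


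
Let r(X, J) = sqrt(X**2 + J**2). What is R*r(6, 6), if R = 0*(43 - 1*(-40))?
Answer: 0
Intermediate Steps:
r(X, J) = sqrt(J**2 + X**2)
R = 0 (R = 0*(43 + 40) = 0*83 = 0)
R*r(6, 6) = 0*sqrt(6**2 + 6**2) = 0*sqrt(36 + 36) = 0*sqrt(72) = 0*(6*sqrt(2)) = 0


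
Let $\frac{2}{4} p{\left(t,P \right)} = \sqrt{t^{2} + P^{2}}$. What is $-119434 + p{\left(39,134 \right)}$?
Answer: $-119434 + 2 \sqrt{19477} \approx -1.1915 \cdot 10^{5}$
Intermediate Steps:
$p{\left(t,P \right)} = 2 \sqrt{P^{2} + t^{2}}$ ($p{\left(t,P \right)} = 2 \sqrt{t^{2} + P^{2}} = 2 \sqrt{P^{2} + t^{2}}$)
$-119434 + p{\left(39,134 \right)} = -119434 + 2 \sqrt{134^{2} + 39^{2}} = -119434 + 2 \sqrt{17956 + 1521} = -119434 + 2 \sqrt{19477}$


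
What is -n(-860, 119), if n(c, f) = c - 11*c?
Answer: -8600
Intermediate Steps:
n(c, f) = -10*c
-n(-860, 119) = -(-10)*(-860) = -1*8600 = -8600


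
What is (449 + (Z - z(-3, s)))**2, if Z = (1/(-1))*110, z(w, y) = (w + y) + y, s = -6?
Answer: 125316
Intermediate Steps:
z(w, y) = w + 2*y
Z = -110 (Z = (1*(-1))*110 = -1*110 = -110)
(449 + (Z - z(-3, s)))**2 = (449 + (-110 - (-3 + 2*(-6))))**2 = (449 + (-110 - (-3 - 12)))**2 = (449 + (-110 - 1*(-15)))**2 = (449 + (-110 + 15))**2 = (449 - 95)**2 = 354**2 = 125316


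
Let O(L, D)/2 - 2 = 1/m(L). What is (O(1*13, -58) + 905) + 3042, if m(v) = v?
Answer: 51365/13 ≈ 3951.2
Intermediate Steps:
O(L, D) = 4 + 2/L
(O(1*13, -58) + 905) + 3042 = ((4 + 2/((1*13))) + 905) + 3042 = ((4 + 2/13) + 905) + 3042 = (54/13 + 905) + 3042 = 11819/13 + 3042 = 51365/13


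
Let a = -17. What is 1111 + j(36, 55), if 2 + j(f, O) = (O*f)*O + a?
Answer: 109992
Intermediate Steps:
j(f, O) = -19 + f*O² (j(f, O) = -2 + ((O*f)*O - 17) = -2 + (f*O² - 17) = -2 + (-17 + f*O²) = -19 + f*O²)
1111 + j(36, 55) = 1111 + (-19 + 36*55²) = 1111 + (-19 + 36*3025) = 1111 + (-19 + 108900) = 1111 + 108881 = 109992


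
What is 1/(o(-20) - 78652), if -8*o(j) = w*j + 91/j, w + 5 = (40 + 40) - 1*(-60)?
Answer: -160/12530229 ≈ -1.2769e-5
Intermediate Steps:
w = 135 (w = -5 + ((40 + 40) - 1*(-60)) = -5 + (80 + 60) = -5 + 140 = 135)
o(j) = -135*j/8 - 91/(8*j) (o(j) = -(135*j + 91/j)/8 = -(91/j + 135*j)/8 = -135*j/8 - 91/(8*j))
1/(o(-20) - 78652) = 1/((⅛)*(-91 - 135*(-20)²)/(-20) - 78652) = 1/((⅛)*(-1/20)*(-91 - 135*400) - 78652) = 1/((⅛)*(-1/20)*(-91 - 54000) - 78652) = 1/((⅛)*(-1/20)*(-54091) - 78652) = 1/(54091/160 - 78652) = 1/(-12530229/160) = -160/12530229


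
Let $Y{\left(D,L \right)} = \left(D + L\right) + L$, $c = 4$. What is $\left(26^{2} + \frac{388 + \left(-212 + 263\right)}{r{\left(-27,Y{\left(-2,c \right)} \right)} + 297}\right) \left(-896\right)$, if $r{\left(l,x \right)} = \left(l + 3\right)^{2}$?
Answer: $- \frac{529165952}{873} \approx -6.0615 \cdot 10^{5}$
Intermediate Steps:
$Y{\left(D,L \right)} = D + 2 L$
$r{\left(l,x \right)} = \left(3 + l\right)^{2}$
$\left(26^{2} + \frac{388 + \left(-212 + 263\right)}{r{\left(-27,Y{\left(-2,c \right)} \right)} + 297}\right) \left(-896\right) = \left(26^{2} + \frac{388 + \left(-212 + 263\right)}{\left(3 - 27\right)^{2} + 297}\right) \left(-896\right) = \left(676 + \frac{388 + 51}{\left(-24\right)^{2} + 297}\right) \left(-896\right) = \left(676 + \frac{439}{576 + 297}\right) \left(-896\right) = \left(676 + \frac{439}{873}\right) \left(-896\right) = \frac{590587}{873} \left(-896\right) = - \frac{529165952}{873}$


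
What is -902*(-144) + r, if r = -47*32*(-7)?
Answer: 140416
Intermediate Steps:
r = 10528 (r = -1504*(-7) = 10528)
-902*(-144) + r = -902*(-144) + 10528 = 129888 + 10528 = 140416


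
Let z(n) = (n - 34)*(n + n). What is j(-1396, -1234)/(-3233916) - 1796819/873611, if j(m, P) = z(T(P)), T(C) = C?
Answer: -2136165235817/706296147669 ≈ -3.0245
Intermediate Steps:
z(n) = 2*n*(-34 + n) (z(n) = (-34 + n)*(2*n) = 2*n*(-34 + n))
j(m, P) = 2*P*(-34 + P)
j(-1396, -1234)/(-3233916) - 1796819/873611 = (2*(-1234)*(-34 - 1234))/(-3233916) - 1796819/873611 = (2*(-1234)*(-1268))*(-1/3233916) - 1796819*1/873611 = 3129424*(-1/3233916) - 1796819/873611 = -782356/808479 - 1796819/873611 = -2136165235817/706296147669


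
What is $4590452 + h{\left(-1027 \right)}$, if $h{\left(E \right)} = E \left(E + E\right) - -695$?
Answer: $6700605$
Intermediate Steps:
$h{\left(E \right)} = 695 + 2 E^{2}$ ($h{\left(E \right)} = E 2 E + 695 = 2 E^{2} + 695 = 695 + 2 E^{2}$)
$4590452 + h{\left(-1027 \right)} = 4590452 + \left(695 + 2 \left(-1027\right)^{2}\right) = 4590452 + \left(695 + 2 \cdot 1054729\right) = 4590452 + \left(695 + 2109458\right) = 4590452 + 2110153 = 6700605$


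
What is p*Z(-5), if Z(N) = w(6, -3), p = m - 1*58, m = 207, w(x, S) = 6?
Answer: 894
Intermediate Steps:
p = 149 (p = 207 - 1*58 = 207 - 58 = 149)
Z(N) = 6
p*Z(-5) = 149*6 = 894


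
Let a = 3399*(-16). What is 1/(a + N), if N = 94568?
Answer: 1/40184 ≈ 2.4886e-5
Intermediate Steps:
a = -54384
1/(a + N) = 1/(-54384 + 94568) = 1/40184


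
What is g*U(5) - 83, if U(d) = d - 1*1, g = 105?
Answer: 337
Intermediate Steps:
U(d) = -1 + d (U(d) = d - 1 = -1 + d)
g*U(5) - 83 = 105*(-1 + 5) - 83 = 105*4 - 83 = 420 - 83 = 337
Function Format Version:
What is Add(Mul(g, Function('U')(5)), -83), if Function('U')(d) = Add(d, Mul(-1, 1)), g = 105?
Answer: 337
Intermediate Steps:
Function('U')(d) = Add(-1, d) (Function('U')(d) = Add(d, -1) = Add(-1, d))
Add(Mul(g, Function('U')(5)), -83) = Add(Mul(105, Add(-1, 5)), -83) = Add(Mul(105, 4), -83) = Add(420, -83) = 337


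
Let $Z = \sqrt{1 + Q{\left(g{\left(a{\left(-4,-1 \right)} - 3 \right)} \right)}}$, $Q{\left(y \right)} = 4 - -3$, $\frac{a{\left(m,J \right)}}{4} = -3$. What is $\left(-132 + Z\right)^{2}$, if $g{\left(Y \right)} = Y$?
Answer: $17432 - 528 \sqrt{2} \approx 16685.0$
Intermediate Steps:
$a{\left(m,J \right)} = -12$ ($a{\left(m,J \right)} = 4 \left(-3\right) = -12$)
$Q{\left(y \right)} = 7$ ($Q{\left(y \right)} = 4 + 3 = 7$)
$Z = 2 \sqrt{2}$ ($Z = \sqrt{1 + 7} = \sqrt{8} = 2 \sqrt{2} \approx 2.8284$)
$\left(-132 + Z\right)^{2} = \left(-132 + 2 \sqrt{2}\right)^{2}$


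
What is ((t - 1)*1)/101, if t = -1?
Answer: -2/101 ≈ -0.019802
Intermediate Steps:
((t - 1)*1)/101 = ((-1 - 1)*1)/101 = -2*1*(1/101) = -2*1/101 = -2/101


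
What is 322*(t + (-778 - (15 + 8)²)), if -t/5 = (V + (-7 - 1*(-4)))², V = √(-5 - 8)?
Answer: -414414 + 9660*I*√13 ≈ -4.1441e+5 + 34830.0*I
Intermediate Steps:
V = I*√13 (V = √(-13) = I*√13 ≈ 3.6056*I)
t = -5*(-3 + I*√13)² (t = -5*(I*√13 + (-7 - 1*(-4)))² = -5*(I*√13 + (-7 + 4))² = -5*(I*√13 - 3)² = -5*(-3 + I*√13)² ≈ 20.0 + 108.17*I)
322*(t + (-778 - (15 + 8)²)) = 322*((20 + 30*I*√13) + (-778 - (15 + 8)²)) = 322*((20 + 30*I*√13) + (-778 - 1*23²)) = 322*((20 + 30*I*√13) + (-778 - 1*529)) = 322*((20 + 30*I*√13) + (-778 - 529)) = 322*((20 + 30*I*√13) - 1307) = 322*(-1287 + 30*I*√13) = -414414 + 9660*I*√13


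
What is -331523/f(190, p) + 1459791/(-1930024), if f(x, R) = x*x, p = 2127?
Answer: -173136450413/17418466600 ≈ -9.9398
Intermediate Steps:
f(x, R) = x²
-331523/f(190, p) + 1459791/(-1930024) = -331523/(190²) + 1459791/(-1930024) = -331523/36100 + 1459791*(-1/1930024) = -331523*1/36100 - 1459791/1930024 = -331523/36100 - 1459791/1930024 = -173136450413/17418466600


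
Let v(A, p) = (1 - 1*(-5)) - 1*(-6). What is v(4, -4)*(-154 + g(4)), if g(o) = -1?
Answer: -1860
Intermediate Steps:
v(A, p) = 12 (v(A, p) = (1 + 5) + 6 = 6 + 6 = 12)
v(4, -4)*(-154 + g(4)) = 12*(-154 - 1) = 12*(-155) = -1860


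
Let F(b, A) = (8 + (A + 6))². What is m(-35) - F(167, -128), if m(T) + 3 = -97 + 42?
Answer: -13054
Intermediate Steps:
F(b, A) = (14 + A)² (F(b, A) = (8 + (6 + A))² = (14 + A)²)
m(T) = -58 (m(T) = -3 + (-97 + 42) = -3 - 55 = -58)
m(-35) - F(167, -128) = -58 - (14 - 128)² = -58 - 1*(-114)² = -58 - 1*12996 = -58 - 12996 = -13054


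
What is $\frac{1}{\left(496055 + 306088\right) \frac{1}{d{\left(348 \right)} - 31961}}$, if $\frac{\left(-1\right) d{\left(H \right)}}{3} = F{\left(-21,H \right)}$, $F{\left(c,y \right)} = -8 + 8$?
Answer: $- \frac{31961}{802143} \approx -0.039845$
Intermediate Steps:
$F{\left(c,y \right)} = 0$
$d{\left(H \right)} = 0$ ($d{\left(H \right)} = \left(-3\right) 0 = 0$)
$\frac{1}{\left(496055 + 306088\right) \frac{1}{d{\left(348 \right)} - 31961}} = \frac{1}{\left(496055 + 306088\right) \frac{1}{0 - 31961}} = \frac{1}{802143 \frac{1}{-31961}} = \frac{1}{802143 \left(- \frac{1}{31961}\right)} = \frac{1}{- \frac{802143}{31961}} = - \frac{31961}{802143}$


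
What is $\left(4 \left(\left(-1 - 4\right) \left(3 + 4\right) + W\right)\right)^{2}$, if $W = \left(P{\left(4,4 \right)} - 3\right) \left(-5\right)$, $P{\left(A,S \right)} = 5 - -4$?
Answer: $67600$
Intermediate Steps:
$P{\left(A,S \right)} = 9$ ($P{\left(A,S \right)} = 5 + 4 = 9$)
$W = -30$ ($W = \left(9 - 3\right) \left(-5\right) = 6 \left(-5\right) = -30$)
$\left(4 \left(\left(-1 - 4\right) \left(3 + 4\right) + W\right)\right)^{2} = \left(4 \left(\left(-1 - 4\right) \left(3 + 4\right) - 30\right)\right)^{2} = \left(4 \left(\left(-5\right) 7 - 30\right)\right)^{2} = \left(4 \left(-35 - 30\right)\right)^{2} = \left(4 \left(-65\right)\right)^{2} = \left(-260\right)^{2} = 67600$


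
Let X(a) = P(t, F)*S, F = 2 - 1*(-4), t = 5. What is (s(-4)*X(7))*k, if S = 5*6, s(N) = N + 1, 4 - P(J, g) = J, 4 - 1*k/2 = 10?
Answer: -1080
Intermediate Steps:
k = -12 (k = 8 - 2*10 = 8 - 20 = -12)
F = 6 (F = 2 + 4 = 6)
P(J, g) = 4 - J
s(N) = 1 + N
S = 30
X(a) = -30 (X(a) = (4 - 1*5)*30 = (4 - 5)*30 = -1*30 = -30)
(s(-4)*X(7))*k = ((1 - 4)*(-30))*(-12) = -3*(-30)*(-12) = 90*(-12) = -1080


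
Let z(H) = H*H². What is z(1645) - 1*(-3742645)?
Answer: 4455153770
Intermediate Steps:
z(H) = H³
z(1645) - 1*(-3742645) = 1645³ - 1*(-3742645) = 4451411125 + 3742645 = 4455153770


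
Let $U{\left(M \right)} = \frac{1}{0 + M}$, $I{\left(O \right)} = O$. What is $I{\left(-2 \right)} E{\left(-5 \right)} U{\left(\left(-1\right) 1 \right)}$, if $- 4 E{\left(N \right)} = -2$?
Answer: $1$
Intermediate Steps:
$E{\left(N \right)} = \frac{1}{2}$ ($E{\left(N \right)} = \left(- \frac{1}{4}\right) \left(-2\right) = \frac{1}{2}$)
$U{\left(M \right)} = \frac{1}{M}$
$I{\left(-2 \right)} E{\left(-5 \right)} U{\left(\left(-1\right) 1 \right)} = \frac{\left(-2\right) \frac{1}{2}}{\left(-1\right) 1} = - \frac{1}{-1} = \left(-1\right) \left(-1\right) = 1$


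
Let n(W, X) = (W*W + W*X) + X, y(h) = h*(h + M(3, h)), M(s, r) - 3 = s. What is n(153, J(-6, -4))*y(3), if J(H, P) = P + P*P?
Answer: 681939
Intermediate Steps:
M(s, r) = 3 + s
J(H, P) = P + P²
y(h) = h*(6 + h) (y(h) = h*(h + (3 + 3)) = h*(h + 6) = h*(6 + h))
n(W, X) = X + W² + W*X (n(W, X) = (W² + W*X) + X = X + W² + W*X)
n(153, J(-6, -4))*y(3) = (-4*(1 - 4) + 153² + 153*(-4*(1 - 4)))*(3*(6 + 3)) = (-4*(-3) + 23409 + 153*(-4*(-3)))*(3*9) = (12 + 23409 + 153*12)*27 = (12 + 23409 + 1836)*27 = 25257*27 = 681939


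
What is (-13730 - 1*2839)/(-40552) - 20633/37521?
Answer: -215023967/1521551592 ≈ -0.14132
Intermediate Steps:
(-13730 - 1*2839)/(-40552) - 20633/37521 = (-13730 - 2839)*(-1/40552) - 20633*1/37521 = -16569*(-1/40552) - 20633/37521 = 16569/40552 - 20633/37521 = -215023967/1521551592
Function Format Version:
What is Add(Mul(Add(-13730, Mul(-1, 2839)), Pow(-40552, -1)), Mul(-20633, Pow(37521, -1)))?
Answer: Rational(-215023967, 1521551592) ≈ -0.14132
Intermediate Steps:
Add(Mul(Add(-13730, Mul(-1, 2839)), Pow(-40552, -1)), Mul(-20633, Pow(37521, -1))) = Add(Mul(Add(-13730, -2839), Rational(-1, 40552)), Mul(-20633, Rational(1, 37521))) = Add(Mul(-16569, Rational(-1, 40552)), Rational(-20633, 37521)) = Add(Rational(16569, 40552), Rational(-20633, 37521)) = Rational(-215023967, 1521551592)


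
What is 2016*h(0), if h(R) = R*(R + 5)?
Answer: 0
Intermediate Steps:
h(R) = R*(5 + R)
2016*h(0) = 2016*(0*(5 + 0)) = 2016*(0*5) = 2016*0 = 0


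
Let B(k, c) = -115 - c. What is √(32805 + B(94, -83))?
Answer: √32773 ≈ 181.03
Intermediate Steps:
√(32805 + B(94, -83)) = √(32805 + (-115 - 1*(-83))) = √(32805 + (-115 + 83)) = √(32805 - 32) = √32773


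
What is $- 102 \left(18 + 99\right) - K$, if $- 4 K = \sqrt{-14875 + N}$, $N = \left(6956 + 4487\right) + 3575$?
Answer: $-11934 + \frac{\sqrt{143}}{4} \approx -11931.0$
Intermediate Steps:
$N = 15018$ ($N = 11443 + 3575 = 15018$)
$K = - \frac{\sqrt{143}}{4}$ ($K = - \frac{\sqrt{-14875 + 15018}}{4} = - \frac{\sqrt{143}}{4} \approx -2.9896$)
$- 102 \left(18 + 99\right) - K = - 102 \left(18 + 99\right) - - \frac{\sqrt{143}}{4} = \left(-102\right) 117 + \frac{\sqrt{143}}{4} = -11934 + \frac{\sqrt{143}}{4}$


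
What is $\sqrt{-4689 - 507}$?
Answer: $2 i \sqrt{1299} \approx 72.083 i$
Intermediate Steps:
$\sqrt{-4689 - 507} = \sqrt{-5196} = 2 i \sqrt{1299}$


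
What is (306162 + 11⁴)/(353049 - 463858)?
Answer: -320803/110809 ≈ -2.8951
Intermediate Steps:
(306162 + 11⁴)/(353049 - 463858) = (306162 + 14641)/(-110809) = 320803*(-1/110809) = -320803/110809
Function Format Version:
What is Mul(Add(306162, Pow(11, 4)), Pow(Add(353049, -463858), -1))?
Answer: Rational(-320803, 110809) ≈ -2.8951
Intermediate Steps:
Mul(Add(306162, Pow(11, 4)), Pow(Add(353049, -463858), -1)) = Mul(Add(306162, 14641), Pow(-110809, -1)) = Mul(320803, Rational(-1, 110809)) = Rational(-320803, 110809)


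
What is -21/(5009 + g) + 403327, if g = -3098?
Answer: 36702756/91 ≈ 4.0333e+5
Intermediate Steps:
-21/(5009 + g) + 403327 = -21/(5009 - 3098) + 403327 = -21/1911 + 403327 = -21*1/1911 + 403327 = -1/91 + 403327 = 36702756/91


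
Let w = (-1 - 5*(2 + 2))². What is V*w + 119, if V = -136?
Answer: -59857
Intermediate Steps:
w = 441 (w = (-1 - 5*4)² = (-1 - 20)² = (-21)² = 441)
V*w + 119 = -136*441 + 119 = -59976 + 119 = -59857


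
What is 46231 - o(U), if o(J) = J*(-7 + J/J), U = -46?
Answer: 45955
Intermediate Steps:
o(J) = -6*J (o(J) = J*(-7 + 1) = J*(-6) = -6*J)
46231 - o(U) = 46231 - (-6)*(-46) = 46231 - 1*276 = 46231 - 276 = 45955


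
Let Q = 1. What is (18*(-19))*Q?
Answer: -342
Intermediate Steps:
(18*(-19))*Q = (18*(-19))*1 = -342*1 = -342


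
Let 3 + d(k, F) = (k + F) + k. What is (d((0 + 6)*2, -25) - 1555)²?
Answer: 2430481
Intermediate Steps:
d(k, F) = -3 + F + 2*k (d(k, F) = -3 + ((k + F) + k) = -3 + ((F + k) + k) = -3 + (F + 2*k) = -3 + F + 2*k)
(d((0 + 6)*2, -25) - 1555)² = ((-3 - 25 + 2*((0 + 6)*2)) - 1555)² = ((-3 - 25 + 2*(6*2)) - 1555)² = ((-3 - 25 + 2*12) - 1555)² = ((-3 - 25 + 24) - 1555)² = (-4 - 1555)² = (-1559)² = 2430481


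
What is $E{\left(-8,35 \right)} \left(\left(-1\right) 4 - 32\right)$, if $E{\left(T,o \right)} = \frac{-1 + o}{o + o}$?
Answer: $- \frac{612}{35} \approx -17.486$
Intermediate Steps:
$E{\left(T,o \right)} = \frac{-1 + o}{2 o}$
$E{\left(-8,35 \right)} \left(\left(-1\right) 4 - 32\right) = \frac{-1 + 35}{2 \cdot 35} \left(\left(-1\right) 4 - 32\right) = \frac{1}{2} \cdot \frac{1}{35} \cdot 34 \left(-4 - 32\right) = \frac{17}{35} \left(-36\right) = - \frac{612}{35}$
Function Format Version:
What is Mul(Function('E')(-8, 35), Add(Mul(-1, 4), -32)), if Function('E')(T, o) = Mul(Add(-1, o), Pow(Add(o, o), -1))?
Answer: Rational(-612, 35) ≈ -17.486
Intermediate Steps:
Function('E')(T, o) = Mul(Rational(1, 2), Pow(o, -1), Add(-1, o)) (Function('E')(T, o) = Mul(Add(-1, o), Pow(Mul(2, o), -1)) = Mul(Add(-1, o), Mul(Rational(1, 2), Pow(o, -1))) = Mul(Rational(1, 2), Pow(o, -1), Add(-1, o)))
Mul(Function('E')(-8, 35), Add(Mul(-1, 4), -32)) = Mul(Mul(Rational(1, 2), Pow(35, -1), Add(-1, 35)), Add(Mul(-1, 4), -32)) = Mul(Mul(Rational(1, 2), Rational(1, 35), 34), Add(-4, -32)) = Mul(Rational(17, 35), -36) = Rational(-612, 35)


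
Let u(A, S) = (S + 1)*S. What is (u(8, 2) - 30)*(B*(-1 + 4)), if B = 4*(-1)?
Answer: 288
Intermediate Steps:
u(A, S) = S*(1 + S) (u(A, S) = (1 + S)*S = S*(1 + S))
B = -4
(u(8, 2) - 30)*(B*(-1 + 4)) = (2*(1 + 2) - 30)*(-4*(-1 + 4)) = (2*3 - 30)*(-4*3) = (6 - 30)*(-12) = -24*(-12) = 288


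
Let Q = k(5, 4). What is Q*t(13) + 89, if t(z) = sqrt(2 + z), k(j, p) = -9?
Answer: 89 - 9*sqrt(15) ≈ 54.143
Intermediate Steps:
Q = -9
Q*t(13) + 89 = -9*sqrt(2 + 13) + 89 = -9*sqrt(15) + 89 = 89 - 9*sqrt(15)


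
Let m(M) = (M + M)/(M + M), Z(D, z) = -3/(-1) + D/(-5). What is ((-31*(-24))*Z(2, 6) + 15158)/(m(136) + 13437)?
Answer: 42731/33595 ≈ 1.2719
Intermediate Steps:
Z(D, z) = 3 - D/5 (Z(D, z) = -3*(-1) + D*(-⅕) = 3 - D/5)
m(M) = 1 (m(M) = (2*M)/((2*M)) = (2*M)*(1/(2*M)) = 1)
((-31*(-24))*Z(2, 6) + 15158)/(m(136) + 13437) = ((-31*(-24))*(3 - ⅕*2) + 15158)/(1 + 13437) = (744*(3 - ⅖) + 15158)/13438 = (744*(13/5) + 15158)*(1/13438) = (9672/5 + 15158)*(1/13438) = (85462/5)*(1/13438) = 42731/33595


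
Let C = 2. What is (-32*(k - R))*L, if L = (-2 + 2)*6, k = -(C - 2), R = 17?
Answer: 0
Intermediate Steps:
k = 0 (k = -(2 - 2) = -1*0 = 0)
L = 0 (L = 0*6 = 0)
(-32*(k - R))*L = -32*(0 - 1*17)*0 = -32*(0 - 17)*0 = -32*(-17)*0 = 544*0 = 0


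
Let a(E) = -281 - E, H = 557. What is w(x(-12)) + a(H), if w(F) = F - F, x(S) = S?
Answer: -838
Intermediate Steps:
w(F) = 0
w(x(-12)) + a(H) = 0 + (-281 - 1*557) = 0 + (-281 - 557) = 0 - 838 = -838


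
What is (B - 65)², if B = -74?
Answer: 19321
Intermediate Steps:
(B - 65)² = (-74 - 65)² = (-139)² = 19321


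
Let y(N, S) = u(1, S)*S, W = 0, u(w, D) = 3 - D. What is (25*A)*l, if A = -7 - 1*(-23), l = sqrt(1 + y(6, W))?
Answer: 400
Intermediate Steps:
y(N, S) = S*(3 - S) (y(N, S) = (3 - S)*S = S*(3 - S))
l = 1 (l = sqrt(1 + 0*(3 - 1*0)) = sqrt(1 + 0*(3 + 0)) = sqrt(1 + 0*3) = sqrt(1 + 0) = sqrt(1) = 1)
A = 16 (A = -7 + 23 = 16)
(25*A)*l = (25*16)*1 = 400*1 = 400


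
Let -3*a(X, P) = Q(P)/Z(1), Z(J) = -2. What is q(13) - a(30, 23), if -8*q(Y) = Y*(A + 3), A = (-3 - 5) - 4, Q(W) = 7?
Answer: 323/24 ≈ 13.458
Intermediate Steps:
A = -12 (A = -8 - 4 = -12)
q(Y) = 9*Y/8 (q(Y) = -Y*(-12 + 3)/8 = -Y*(-9)/8 = -(-9)*Y/8 = 9*Y/8)
a(X, P) = 7/6 (a(X, P) = -7/(3*(-2)) = -7*(-1)/(3*2) = -⅓*(-7/2) = 7/6)
q(13) - a(30, 23) = (9/8)*13 - 1*7/6 = 117/8 - 7/6 = 323/24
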